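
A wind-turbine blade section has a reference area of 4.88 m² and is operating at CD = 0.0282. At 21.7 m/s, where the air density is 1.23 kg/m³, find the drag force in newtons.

D = 39.9 N

D = ½ρv²S·CD = ½ × 1.23 × 21.7² × 4.88 × 0.0282 = 39.9 N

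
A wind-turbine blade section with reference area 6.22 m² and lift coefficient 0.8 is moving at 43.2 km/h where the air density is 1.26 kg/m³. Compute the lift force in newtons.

L = 451 N

Convert speed: v = 43.2 km/h ÷ 3.6 = 12 m/s.
Dynamic pressure q = ½ρv² = ½ × 1.26 × 12² = 90.72 Pa.
L = q·S·CL = 90.72 × 6.22 × 0.8 = 451 N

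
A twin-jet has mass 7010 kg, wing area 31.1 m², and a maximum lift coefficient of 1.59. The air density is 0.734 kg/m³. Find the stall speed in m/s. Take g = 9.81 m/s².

Stall occurs when L = W at CL,max. W = mg = 7010 × 9.81 = 68770 N.
V_stall = √(2W/(ρ·S·CL,max)) = √(2 × 68770 / (0.734 × 31.1 × 1.59))
V_stall = √3789 = 61.6 m/s

V_stall = 61.6 m/s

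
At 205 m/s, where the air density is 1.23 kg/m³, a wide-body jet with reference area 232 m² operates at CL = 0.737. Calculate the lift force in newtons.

Dynamic pressure q = ½ρv² = ½ × 1.23 × 205² = 25850 Pa.
L = q·S·CL = 25850 × 232 × 0.737 = 4.42×10^6 N ≈ 4420 kN

L = 4.42×10^6 N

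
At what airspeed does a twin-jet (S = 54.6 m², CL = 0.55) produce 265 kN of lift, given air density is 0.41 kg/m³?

v = 207 m/s

L = ½ρv²S·CL ⇒ v = √(2L/(ρ·S·CL))
v = √(2 × 2.65×10^5 / (0.41 × 54.6 × 0.55)) = √43050 = 207 m/s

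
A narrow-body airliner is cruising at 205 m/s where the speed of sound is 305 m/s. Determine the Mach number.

M = 0.672

M = v/a = 205 / 305 = 0.672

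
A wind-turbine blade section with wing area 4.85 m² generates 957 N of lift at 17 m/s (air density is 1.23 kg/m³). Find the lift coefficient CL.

From L = ½ρv²S·CL, rearranging gives CL = 2L/(ρv²S).
CL = 2 × 957 / (1.23 × 17² × 4.85) = 1.11

CL = 1.11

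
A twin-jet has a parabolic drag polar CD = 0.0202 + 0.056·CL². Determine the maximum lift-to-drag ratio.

For CD = CD0 + K·CL², (L/D)max occurs at CL* = √(CD0/K) and equals 1/(2√(K·CD0)).
(L/D)max = 1/(2√(0.056 × 0.0202)) = 1/(2 × 0.03363) = 14.9

(L/D)max = 14.9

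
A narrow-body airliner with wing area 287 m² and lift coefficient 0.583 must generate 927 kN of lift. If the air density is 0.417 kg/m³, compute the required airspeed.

L = ½ρv²S·CL ⇒ v = √(2L/(ρ·S·CL))
v = √(2 × 9.27×10^5 / (0.417 × 287 × 0.583)) = √26570 = 163 m/s

v = 163 m/s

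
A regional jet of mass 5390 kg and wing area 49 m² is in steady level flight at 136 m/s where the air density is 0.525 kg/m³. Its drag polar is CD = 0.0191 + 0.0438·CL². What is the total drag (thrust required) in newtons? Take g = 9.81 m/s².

Weight W = mg = 5390 × 9.81 = 52876 N; in level flight L = W.
q = ½ρv² = ½ × 0.525 × 136² = 4855 Pa.
CL = W/(q·S) = 52876 / (4855 × 49) = 0.2223.
CD = 0.0191 + 0.0438 × 0.2223² = 0.02126.
D = q·S·CD = 4855 × 49 × 0.02126 = 5059 N

D = 5060 N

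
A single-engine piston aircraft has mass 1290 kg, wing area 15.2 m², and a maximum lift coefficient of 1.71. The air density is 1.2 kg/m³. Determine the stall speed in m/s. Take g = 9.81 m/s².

V_stall = 28.5 m/s

Stall occurs when L = W at CL,max. W = mg = 1290 × 9.81 = 12650 N.
V_stall = √(2W/(ρ·S·CL,max)) = √(2 × 12650 / (1.2 × 15.2 × 1.71))
V_stall = √811.5 = 28.5 m/s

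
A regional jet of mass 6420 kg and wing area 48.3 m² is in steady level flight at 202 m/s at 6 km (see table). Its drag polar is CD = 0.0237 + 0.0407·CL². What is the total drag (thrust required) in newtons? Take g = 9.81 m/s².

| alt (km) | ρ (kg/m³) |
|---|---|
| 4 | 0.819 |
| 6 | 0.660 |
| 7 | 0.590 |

D = 15700 N

At 6 km, from the table: ρ = 0.660 kg/m³.
Level flight ⇒ L = W = m·g = 6420 × 9.81 = 62980 N.
Dynamic pressure q = 0.5 × 0.66 × 202² = 13470 Pa.
Required CL = L/(qS) = 62980/(13470·48.3) = 0.09684.
CD = 0.0237 + 0.0407 × 0.09684² = 0.02408.
D = q·S·CD = 13470 × 48.3 × 0.02408 = 15660 N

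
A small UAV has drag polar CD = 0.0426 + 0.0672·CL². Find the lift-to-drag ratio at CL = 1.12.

L/D = 8.83

CD = 0.0426 + 0.0672 × 1.12² = 0.1269
L/D = CL/CD = 1.12 / 0.1269 = 8.83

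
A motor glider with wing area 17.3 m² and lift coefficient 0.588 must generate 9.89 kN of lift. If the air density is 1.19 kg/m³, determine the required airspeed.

L = ½ρv²S·CL ⇒ v = √(2L/(ρ·S·CL))
v = √(2 × 9890 / (1.19 × 17.3 × 0.588)) = √1634 = 40.4 m/s

v = 40.4 m/s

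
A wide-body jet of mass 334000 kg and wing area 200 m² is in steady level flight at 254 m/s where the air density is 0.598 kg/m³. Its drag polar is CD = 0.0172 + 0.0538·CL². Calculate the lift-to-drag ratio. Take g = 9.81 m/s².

Level flight ⇒ L = W = m·g = 334000 × 9.81 = 3.2765×10^6 N.
Dynamic pressure q = 0.5 × 0.598 × 254² = 19290 Pa.
CL = W/(q·S) = 3.2765×10^6 / (19290 × 200) = 0.8493.
CD = 0.0172 + 0.0538 × 0.8493² = 0.056.
L/D = CL/CD = 0.8493 / 0.056 = 15.2

L/D = 15.2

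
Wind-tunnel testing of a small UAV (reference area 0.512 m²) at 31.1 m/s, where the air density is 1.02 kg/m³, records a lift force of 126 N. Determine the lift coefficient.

From L = ½ρv²S·CL, rearranging gives CL = 2L/(ρv²S).
CL = 2 × 126 / (1.02 × 31.1² × 0.512) = 0.499

CL = 0.499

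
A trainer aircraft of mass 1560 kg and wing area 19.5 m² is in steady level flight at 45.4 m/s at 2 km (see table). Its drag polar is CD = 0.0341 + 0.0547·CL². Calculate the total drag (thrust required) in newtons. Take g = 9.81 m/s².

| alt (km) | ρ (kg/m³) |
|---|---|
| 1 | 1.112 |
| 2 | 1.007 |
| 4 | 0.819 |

At 2 km, from the table: ρ = 1.007 kg/m³.
In steady level flight, lift balances weight: W = mg = 1560 × 9.81 = 15304 N.
Dynamic pressure q = 0.5 × 1.007 × 45.4² = 1038 Pa.
CL = 2W/(ρv²S) = 2×15304/(1.007×45.4²×19.5) = 0.7562.
CD = 0.0341 + 0.0547 × 0.7562² = 0.06538.
D = q·S·CD = 1038 × 19.5 × 0.06538 = 1323 N

D = 1320 N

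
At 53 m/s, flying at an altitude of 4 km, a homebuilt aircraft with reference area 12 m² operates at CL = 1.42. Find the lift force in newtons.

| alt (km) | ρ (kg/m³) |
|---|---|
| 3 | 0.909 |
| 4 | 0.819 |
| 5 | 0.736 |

L = 19600 N

At 4 km, from the table: ρ = 0.819 kg/m³.
L = ½ρv²S·CL = ½ × 0.819 × 53² × 12 × 1.42 = 19600 N ≈ 19.6 kN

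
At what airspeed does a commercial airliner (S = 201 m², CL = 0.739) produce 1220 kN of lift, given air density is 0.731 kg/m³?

L = ½ρv²S·CL ⇒ v = √(2L/(ρ·S·CL))
v = √(2 × 1.22×10^6 / (0.731 × 201 × 0.739)) = √22470 = 150 m/s

v = 150 m/s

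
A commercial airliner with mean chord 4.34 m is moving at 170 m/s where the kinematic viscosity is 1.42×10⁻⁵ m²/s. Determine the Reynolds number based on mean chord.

Re = 5.2×10^7

Re = v·c/ν = 170 × 4.34 / (1.42×10⁻⁵) = 5.2×10^7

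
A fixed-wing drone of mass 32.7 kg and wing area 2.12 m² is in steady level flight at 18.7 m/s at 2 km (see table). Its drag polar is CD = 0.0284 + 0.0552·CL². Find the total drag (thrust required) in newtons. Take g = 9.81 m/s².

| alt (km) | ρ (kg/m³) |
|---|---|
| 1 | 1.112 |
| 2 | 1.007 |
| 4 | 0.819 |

D = 25.8 N

At 2 km, from the table: ρ = 1.007 kg/m³.
Weight W = mg = 32.7 × 9.81 = 320.79 N; in level flight L = W.
q = ½ρv² = ½ × 1.007 × 18.7² = 176.1 Pa.
CL = 2W/(ρv²S) = 2×320.79/(1.007×18.7²×2.12) = 0.8594.
CD = 0.0284 + 0.0552 × 0.8594² = 0.06917.
D = q·S·CD = 176.1 × 2.12 × 0.06917 = 25.82 N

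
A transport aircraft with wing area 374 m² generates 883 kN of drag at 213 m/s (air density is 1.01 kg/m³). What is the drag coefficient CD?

CD = 0.103

From D = ½ρv²S·CD, rearranging gives CD = 2D/(ρv²S).
CD = 2 × 8.83×10^5 / (1.01 × 213² × 374) = 0.103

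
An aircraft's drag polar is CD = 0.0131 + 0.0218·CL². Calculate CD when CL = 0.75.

CD = 0.0254

CD = 0.0131 + 0.0218 × 0.75² = 0.0131 + 0.01226 = 0.0254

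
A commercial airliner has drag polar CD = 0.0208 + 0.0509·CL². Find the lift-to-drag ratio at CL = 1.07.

CD = 0.0208 + 0.0509 × 1.07² = 0.07908
L/D = CL/CD = 1.07 / 0.07908 = 13.5

L/D = 13.5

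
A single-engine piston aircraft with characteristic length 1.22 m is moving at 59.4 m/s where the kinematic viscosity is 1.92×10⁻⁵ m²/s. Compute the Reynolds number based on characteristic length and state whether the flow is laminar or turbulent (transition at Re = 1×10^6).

Re = v·c/ν = 59.4 × 1.22 / (1.92×10⁻⁵) = 3.77×10^6
Since 3.77×10^6 > 1×10^6, the flow is turbulent.

Re = 3.77×10^6 (turbulent)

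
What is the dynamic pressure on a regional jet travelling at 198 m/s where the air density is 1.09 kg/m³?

q = ½ρv² = ½ × 1.09 × 198² = 21400 Pa

q = 21400 Pa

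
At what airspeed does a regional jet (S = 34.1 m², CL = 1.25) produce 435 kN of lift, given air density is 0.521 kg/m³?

L = ½ρv²S·CL ⇒ v = √(2L/(ρ·S·CL))
v = √(2 × 4.35×10^5 / (0.521 × 34.1 × 1.25)) = √39180 = 198 m/s

v = 198 m/s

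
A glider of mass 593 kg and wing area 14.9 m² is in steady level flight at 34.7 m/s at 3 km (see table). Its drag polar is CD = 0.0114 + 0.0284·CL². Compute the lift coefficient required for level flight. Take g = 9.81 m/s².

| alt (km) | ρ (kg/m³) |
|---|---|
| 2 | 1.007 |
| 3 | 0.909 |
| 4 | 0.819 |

At 3 km, from the table: ρ = 0.909 kg/m³.
Weight W = mg = 593 × 9.81 = 5817.3 N; in level flight L = W.
Dynamic pressure q = 0.5 × 0.909 × 34.7² = 547.3 Pa.
CL = W/(q·S) = 5817.3 / (547.3 × 14.9) = 0.7134.

CL = 0.713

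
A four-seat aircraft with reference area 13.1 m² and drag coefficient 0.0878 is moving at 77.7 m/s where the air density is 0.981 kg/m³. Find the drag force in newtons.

D = 3410 N

Dynamic pressure q = ½ρv² = ½ × 0.981 × 77.7² = 2961 Pa.
D = q·S·CD = 2961 × 13.1 × 0.0878 = 3410 N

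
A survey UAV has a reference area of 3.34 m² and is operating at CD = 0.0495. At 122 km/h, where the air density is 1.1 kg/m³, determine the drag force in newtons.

D = 104 N

Convert speed: v = 122 km/h ÷ 3.6 = 33.89 m/s.
Dynamic pressure q = ½ρv² = ½ × 1.1 × 33.89² = 631.7 Pa.
D = q·S·CD = 631.7 × 3.34 × 0.0495 = 104 N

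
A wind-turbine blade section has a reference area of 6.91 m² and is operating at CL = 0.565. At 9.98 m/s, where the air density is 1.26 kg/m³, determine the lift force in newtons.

Dynamic pressure q = ½ρv² = ½ × 1.26 × 9.98² = 62.75 Pa.
L = q·S·CL = 62.75 × 6.91 × 0.565 = 245 N

L = 245 N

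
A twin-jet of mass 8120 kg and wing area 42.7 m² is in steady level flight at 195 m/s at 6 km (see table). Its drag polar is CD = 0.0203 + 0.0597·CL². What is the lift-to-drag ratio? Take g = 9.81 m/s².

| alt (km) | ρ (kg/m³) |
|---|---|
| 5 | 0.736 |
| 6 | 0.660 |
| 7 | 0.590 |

At 6 km, from the table: ρ = 0.660 kg/m³.
Level flight ⇒ L = W = m·g = 8120 × 9.81 = 79657 N.
q = ½ρv² = ½ × 0.66 × 195² = 12550 Pa.
CL = 2W/(ρv²S) = 2×79657/(0.66×195²×42.7) = 0.1487.
CD = 0.0203 + 0.0597 × 0.1487² = 0.02162.
L/D = CL/CD = 0.1487 / 0.02162 = 6.88

L/D = 6.88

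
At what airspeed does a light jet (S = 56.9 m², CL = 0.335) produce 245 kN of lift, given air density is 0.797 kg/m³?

v = 180 m/s

L = ½ρv²S·CL ⇒ v = √(2L/(ρ·S·CL))
v = √(2 × 2.45×10^5 / (0.797 × 56.9 × 0.335)) = √32250 = 180 m/s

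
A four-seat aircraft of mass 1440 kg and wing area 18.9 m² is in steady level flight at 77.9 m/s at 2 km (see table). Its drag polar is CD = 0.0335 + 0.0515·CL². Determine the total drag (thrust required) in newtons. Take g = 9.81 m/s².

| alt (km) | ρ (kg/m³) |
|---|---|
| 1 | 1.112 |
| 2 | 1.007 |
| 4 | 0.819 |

D = 2110 N

At 2 km, from the table: ρ = 1.007 kg/m³.
Level flight ⇒ L = W = m·g = 1440 × 9.81 = 14126 N.
q = ½ρv² = ½ × 1.007 × 77.9² = 3055 Pa.
CL = 2W/(ρv²S) = 2×14126/(1.007×77.9²×18.9) = 0.2446.
CD = 0.0335 + 0.0515 × 0.2446² = 0.03658.
D = q·S·CD = 3055 × 18.9 × 0.03658 = 2113 N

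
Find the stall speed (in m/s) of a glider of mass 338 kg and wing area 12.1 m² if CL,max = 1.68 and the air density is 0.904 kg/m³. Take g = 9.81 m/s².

Weight W = mg = 338 × 9.81 = 3316 N.
V_stall = √(2W/(ρ·S·CL,max)) = √(2 × 3316 / (0.904 × 12.1 × 1.68))
V_stall = √360.9 = 19 m/s

V_stall = 19 m/s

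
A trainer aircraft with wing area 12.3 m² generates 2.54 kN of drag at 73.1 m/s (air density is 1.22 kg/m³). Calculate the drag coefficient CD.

From D = ½ρv²S·CD, rearranging gives CD = 2D/(ρv²S).
CD = 2 × 2540 / (1.22 × 73.1² × 12.3) = 0.0634

CD = 0.0634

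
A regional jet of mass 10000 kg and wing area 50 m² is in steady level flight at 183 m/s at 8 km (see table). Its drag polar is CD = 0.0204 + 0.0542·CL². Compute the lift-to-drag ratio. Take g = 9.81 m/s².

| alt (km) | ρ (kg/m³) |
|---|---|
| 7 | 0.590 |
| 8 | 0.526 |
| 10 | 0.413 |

L/D = 9.65

At 8 km, from the table: ρ = 0.526 kg/m³.
Weight W = mg = 10000 × 9.81 = 98100 N; in level flight L = W.
Dynamic pressure q = 0.5 × 0.526 × 183² = 8808 Pa.
Required CL = L/(qS) = 98100/(8808·50) = 0.2228.
CD = 0.0204 + 0.0542 × 0.2228² = 0.02309.
L/D = CL/CD = 0.2228 / 0.02309 = 9.65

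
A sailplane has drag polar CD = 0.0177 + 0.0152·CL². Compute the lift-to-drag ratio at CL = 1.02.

L/D = 30.4

CD = 0.0177 + 0.0152 × 1.02² = 0.03351
L/D = CL/CD = 1.02 / 0.03351 = 30.4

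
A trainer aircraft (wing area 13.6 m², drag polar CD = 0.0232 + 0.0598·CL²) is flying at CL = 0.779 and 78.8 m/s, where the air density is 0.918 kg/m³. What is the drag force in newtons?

CD = 0.0232 + 0.0598 × 0.779² = 0.05949
D = ½ρv²S·CD = ½ × 0.918 × 78.8² × 13.6 × 0.05949 = 2310 N

D = 2310 N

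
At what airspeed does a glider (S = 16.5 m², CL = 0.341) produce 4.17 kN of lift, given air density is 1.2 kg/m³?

L = ½ρv²S·CL ⇒ v = √(2L/(ρ·S·CL))
v = √(2 × 4170 / (1.2 × 16.5 × 0.341)) = √1235 = 35.1 m/s

v = 35.1 m/s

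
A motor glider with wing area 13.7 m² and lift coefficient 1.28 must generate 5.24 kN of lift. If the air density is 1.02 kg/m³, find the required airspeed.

v = 24.2 m/s

L = ½ρv²S·CL ⇒ v = √(2L/(ρ·S·CL))
v = √(2 × 5240 / (1.02 × 13.7 × 1.28)) = √585.9 = 24.2 m/s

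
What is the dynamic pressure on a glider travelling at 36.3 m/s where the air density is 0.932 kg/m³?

q = ½ρv² = ½ × 0.932 × 36.3² = 614 Pa

q = 614 Pa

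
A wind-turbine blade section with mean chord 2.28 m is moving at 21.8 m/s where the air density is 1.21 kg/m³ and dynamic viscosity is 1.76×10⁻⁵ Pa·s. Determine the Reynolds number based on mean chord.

Re = ρ·v·c/μ = 1.21 × 21.8 × 2.28 / (1.76×10⁻⁵) = 3.42×10^6

Re = 3.42×10^6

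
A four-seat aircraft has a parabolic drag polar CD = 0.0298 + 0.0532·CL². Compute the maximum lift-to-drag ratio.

For CD = CD0 + K·CL², (L/D)max occurs at CL* = √(CD0/K) and equals 1/(2√(K·CD0)).
(L/D)max = 1/(2√(0.0532 × 0.0298)) = 1/(2 × 0.03982) = 12.6

(L/D)max = 12.6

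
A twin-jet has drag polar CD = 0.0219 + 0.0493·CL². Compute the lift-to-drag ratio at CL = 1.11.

L/D = 13.4

CD = 0.0219 + 0.0493 × 1.11² = 0.08264
L/D = CL/CD = 1.11 / 0.08264 = 13.4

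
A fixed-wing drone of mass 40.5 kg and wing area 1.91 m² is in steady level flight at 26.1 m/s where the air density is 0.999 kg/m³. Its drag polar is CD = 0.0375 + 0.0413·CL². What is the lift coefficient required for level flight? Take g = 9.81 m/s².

In steady level flight, lift balances weight: W = mg = 40.5 × 9.81 = 397.31 N.
Dynamic pressure q = 0.5 × 0.999 × 26.1² = 340.3 Pa.
Required CL = L/(qS) = 397.31/(340.3·1.91) = 0.6113.

CL = 0.611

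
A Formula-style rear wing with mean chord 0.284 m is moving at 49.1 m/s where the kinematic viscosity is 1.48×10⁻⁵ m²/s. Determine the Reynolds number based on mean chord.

Re = v·c/ν = 49.1 × 0.284 / (1.48×10⁻⁵) = 9.42×10^5

Re = 9.42×10^5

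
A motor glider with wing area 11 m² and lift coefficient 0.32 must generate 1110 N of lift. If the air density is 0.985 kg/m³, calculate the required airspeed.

L = ½ρv²S·CL ⇒ v = √(2L/(ρ·S·CL))
v = √(2 × 1110 / (0.985 × 11 × 0.32)) = √640.3 = 25.3 m/s

v = 25.3 m/s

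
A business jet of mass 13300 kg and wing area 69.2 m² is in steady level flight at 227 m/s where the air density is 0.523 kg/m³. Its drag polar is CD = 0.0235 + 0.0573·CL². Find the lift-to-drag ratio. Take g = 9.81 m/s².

L/D = 5.68

Weight W = mg = 13300 × 9.81 = 1.3047×10^5 N; in level flight L = W.
q = ½ρv² = ½ × 0.523 × 227² = 13470 Pa.
Required CL = L/(qS) = 1.3047×10^5/(13470·69.2) = 0.1399.
CD = 0.0235 + 0.0573 × 0.1399² = 0.02462.
L/D = CL/CD = 0.1399 / 0.02462 = 5.68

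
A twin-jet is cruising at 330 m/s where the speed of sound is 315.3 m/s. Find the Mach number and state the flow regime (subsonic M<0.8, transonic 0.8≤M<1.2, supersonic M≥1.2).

M = v/a = 330 / 315.3 = 1.05
M = 1.05 → transonic.

M = 1.05 (transonic)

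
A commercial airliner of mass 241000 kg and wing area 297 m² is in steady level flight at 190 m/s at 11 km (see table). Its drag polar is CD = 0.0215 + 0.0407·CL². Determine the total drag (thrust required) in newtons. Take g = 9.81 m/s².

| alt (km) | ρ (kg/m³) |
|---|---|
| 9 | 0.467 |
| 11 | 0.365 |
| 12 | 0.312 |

D = 1.58×10^5 N

At 11 km, from the table: ρ = 0.365 kg/m³.
In steady level flight, lift balances weight: W = mg = 241000 × 9.81 = 2.3642×10^6 N.
q = ½ρv² = ½ × 0.365 × 190² = 6588 Pa.
CL = 2W/(ρv²S) = 2×2.3642×10^6/(0.365×190²×297) = 1.208.
CD = 0.0215 + 0.0407 × 1.208² = 0.08092.
D = q·S·CD = 6588 × 297 × 0.08092 = 1.583×10^5 N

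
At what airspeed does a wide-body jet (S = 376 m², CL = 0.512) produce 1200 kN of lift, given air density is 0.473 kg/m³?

L = ½ρv²S·CL ⇒ v = √(2L/(ρ·S·CL))
v = √(2 × 1.2×10^6 / (0.473 × 376 × 0.512)) = √26360 = 162 m/s

v = 162 m/s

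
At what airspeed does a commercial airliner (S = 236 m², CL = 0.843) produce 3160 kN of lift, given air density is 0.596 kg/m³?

v = 231 m/s

L = ½ρv²S·CL ⇒ v = √(2L/(ρ·S·CL))
v = √(2 × 3.16×10^6 / (0.596 × 236 × 0.843)) = √53300 = 231 m/s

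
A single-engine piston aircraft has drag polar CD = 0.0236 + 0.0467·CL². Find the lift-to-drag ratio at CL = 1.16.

CD = 0.0236 + 0.0467 × 1.16² = 0.08644
L/D = CL/CD = 1.16 / 0.08644 = 13.4

L/D = 13.4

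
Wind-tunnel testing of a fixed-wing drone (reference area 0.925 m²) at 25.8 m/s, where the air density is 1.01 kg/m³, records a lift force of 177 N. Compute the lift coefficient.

CL = 0.569

From L = ½ρv²S·CL, rearranging gives CL = 2L/(ρv²S).
CL = 2 × 177 / (1.01 × 25.8² × 0.925) = 0.569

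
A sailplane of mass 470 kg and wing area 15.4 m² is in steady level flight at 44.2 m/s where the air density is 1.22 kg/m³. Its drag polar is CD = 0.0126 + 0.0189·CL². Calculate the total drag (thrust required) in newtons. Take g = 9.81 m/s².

D = 253 N

In steady level flight, lift balances weight: W = mg = 470 × 9.81 = 4610.7 N.
q = ½ρv² = ½ × 1.22 × 44.2² = 1192 Pa.
CL = W/(q·S) = 4610.7 / (1192 × 15.4) = 0.2512.
CD = 0.0126 + 0.0189 × 0.2512² = 0.01379.
D = q·S·CD = 1192 × 15.4 × 0.01379 = 253.1 N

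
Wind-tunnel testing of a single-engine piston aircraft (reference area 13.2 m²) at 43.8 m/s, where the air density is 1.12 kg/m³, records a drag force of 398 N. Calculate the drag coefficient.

CD = 0.0281

From D = ½ρv²S·CD, rearranging gives CD = 2D/(ρv²S).
CD = 2 × 398 / (1.12 × 43.8² × 13.2) = 0.0281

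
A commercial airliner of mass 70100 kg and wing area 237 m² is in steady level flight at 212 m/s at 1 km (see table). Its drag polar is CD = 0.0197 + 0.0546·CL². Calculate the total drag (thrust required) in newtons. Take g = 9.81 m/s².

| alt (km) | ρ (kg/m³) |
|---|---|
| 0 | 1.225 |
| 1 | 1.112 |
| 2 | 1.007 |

At 1 km, from the table: ρ = 1.112 kg/m³.
Weight W = mg = 70100 × 9.81 = 6.8768×10^5 N; in level flight L = W.
Dynamic pressure q = 0.5 × 1.112 × 212² = 24990 Pa.
Required CL = L/(qS) = 6.8768×10^5/(24990·237) = 0.1161.
CD = 0.0197 + 0.0546 × 0.1161² = 0.02044.
D = q·S·CD = 24990 × 237 × 0.02044 = 1.21×10^5 N

D = 1.21×10^5 N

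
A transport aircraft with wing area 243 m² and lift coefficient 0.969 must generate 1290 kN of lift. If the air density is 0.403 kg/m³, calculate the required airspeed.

L = ½ρv²S·CL ⇒ v = √(2L/(ρ·S·CL))
v = √(2 × 1.29×10^6 / (0.403 × 243 × 0.969)) = √27190 = 165 m/s

v = 165 m/s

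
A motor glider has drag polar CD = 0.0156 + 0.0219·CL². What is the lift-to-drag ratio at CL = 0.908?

CD = 0.0156 + 0.0219 × 0.908² = 0.03366
L/D = CL/CD = 0.908 / 0.03366 = 27

L/D = 27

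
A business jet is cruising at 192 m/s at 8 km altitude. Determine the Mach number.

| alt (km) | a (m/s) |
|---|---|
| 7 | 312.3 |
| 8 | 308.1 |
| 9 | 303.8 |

At 8 km, from the table: a = 308.1 m/s.
M = v/a = 192 / 308.1 = 0.623

M = 0.623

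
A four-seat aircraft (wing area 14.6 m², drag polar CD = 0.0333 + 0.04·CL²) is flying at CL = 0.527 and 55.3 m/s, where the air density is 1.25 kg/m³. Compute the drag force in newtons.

CD = 0.0333 + 0.04 × 0.527² = 0.04441
D = ½ρv²S·CD = ½ × 1.25 × 55.3² × 14.6 × 0.04441 = 1240 N

D = 1240 N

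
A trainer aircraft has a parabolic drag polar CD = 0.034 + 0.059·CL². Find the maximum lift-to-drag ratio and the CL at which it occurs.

For CD = CD0 + K·CL², (L/D)max occurs at CL* = √(CD0/K) and equals 1/(2√(K·CD0)).
(L/D)max = 1/(2√(0.059 × 0.034)) = 1/(2 × 0.04479) = 11.2
CL* = √(0.034/0.059) = 0.759

(L/D)max = 11.2, at CL = 0.759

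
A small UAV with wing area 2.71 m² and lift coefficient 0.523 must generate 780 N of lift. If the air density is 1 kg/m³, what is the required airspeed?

v = 33.2 m/s

L = ½ρv²S·CL ⇒ v = √(2L/(ρ·S·CL))
v = √(2 × 780 / (1 × 2.71 × 0.523)) = √1101 = 33.2 m/s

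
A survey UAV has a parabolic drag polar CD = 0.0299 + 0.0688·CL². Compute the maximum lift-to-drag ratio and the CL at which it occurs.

For CD = CD0 + K·CL², (L/D)max occurs at CL* = √(CD0/K) and equals 1/(2√(K·CD0)).
(L/D)max = 1/(2√(0.0688 × 0.0299)) = 1/(2 × 0.04536) = 11
CL* = √(0.0299/0.0688) = 0.659

(L/D)max = 11, at CL = 0.659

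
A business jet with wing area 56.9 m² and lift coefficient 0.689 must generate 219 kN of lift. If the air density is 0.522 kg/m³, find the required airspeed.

L = ½ρv²S·CL ⇒ v = √(2L/(ρ·S·CL))
v = √(2 × 2.19×10^5 / (0.522 × 56.9 × 0.689)) = √21400 = 146 m/s

v = 146 m/s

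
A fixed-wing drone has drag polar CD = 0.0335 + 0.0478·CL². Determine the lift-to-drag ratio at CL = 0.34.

L/D = 8.71

CD = 0.0335 + 0.0478 × 0.34² = 0.03903
L/D = CL/CD = 0.34 / 0.03903 = 8.71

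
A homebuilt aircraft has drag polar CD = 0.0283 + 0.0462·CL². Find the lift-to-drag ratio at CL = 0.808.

CD = 0.0283 + 0.0462 × 0.808² = 0.05846
L/D = CL/CD = 0.808 / 0.05846 = 13.8

L/D = 13.8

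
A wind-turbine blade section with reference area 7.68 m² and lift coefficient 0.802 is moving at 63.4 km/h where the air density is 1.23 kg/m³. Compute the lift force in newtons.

L = 1170 N

Convert speed: v = 63.4 km/h ÷ 3.6 = 17.61 m/s.
L = ½ρv²S·CL = ½ × 1.23 × 17.61² × 7.68 × 0.802 = 1170 N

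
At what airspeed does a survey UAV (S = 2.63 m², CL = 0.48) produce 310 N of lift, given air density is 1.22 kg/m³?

v = 20.1 m/s

L = ½ρv²S·CL ⇒ v = √(2L/(ρ·S·CL))
v = √(2 × 310 / (1.22 × 2.63 × 0.48)) = √402.6 = 20.1 m/s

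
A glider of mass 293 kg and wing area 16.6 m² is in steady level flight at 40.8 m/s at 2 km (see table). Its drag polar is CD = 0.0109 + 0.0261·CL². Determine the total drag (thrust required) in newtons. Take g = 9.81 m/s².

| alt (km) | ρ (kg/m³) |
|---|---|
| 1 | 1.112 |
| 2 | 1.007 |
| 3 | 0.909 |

At 2 km, from the table: ρ = 1.007 kg/m³.
Weight W = mg = 293 × 9.81 = 2874.3 N; in level flight L = W.
Dynamic pressure q = 0.5 × 1.007 × 40.8² = 838.1 Pa.
CL = 2W/(ρv²S) = 2×2874.3/(1.007×40.8²×16.6) = 0.2066.
CD = 0.0109 + 0.0261 × 0.2066² = 0.01201.
D = q·S·CD = 838.1 × 16.6 × 0.01201 = 167.2 N

D = 167 N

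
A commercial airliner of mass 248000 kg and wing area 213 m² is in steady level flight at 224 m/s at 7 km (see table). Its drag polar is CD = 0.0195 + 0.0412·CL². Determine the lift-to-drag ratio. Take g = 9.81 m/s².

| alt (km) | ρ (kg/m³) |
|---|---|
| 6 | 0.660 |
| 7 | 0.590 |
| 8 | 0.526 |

At 7 km, from the table: ρ = 0.590 kg/m³.
Weight W = mg = 248000 × 9.81 = 2.4329×10^6 N; in level flight L = W.
q = ½ρv² = ½ × 0.59 × 224² = 14800 Pa.
CL = W/(q·S) = 2.4329×10^6 / (14800 × 213) = 0.7717.
CD = 0.0195 + 0.0412 × 0.7717² = 0.04403.
L/D = CL/CD = 0.7717 / 0.04403 = 17.5

L/D = 17.5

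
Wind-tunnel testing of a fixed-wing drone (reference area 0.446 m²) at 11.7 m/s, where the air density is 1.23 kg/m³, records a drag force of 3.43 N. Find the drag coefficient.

CD = 0.0914

From D = ½ρv²S·CD, rearranging gives CD = 2D/(ρv²S).
CD = 2 × 3.43 / (1.23 × 11.7² × 0.446) = 0.0914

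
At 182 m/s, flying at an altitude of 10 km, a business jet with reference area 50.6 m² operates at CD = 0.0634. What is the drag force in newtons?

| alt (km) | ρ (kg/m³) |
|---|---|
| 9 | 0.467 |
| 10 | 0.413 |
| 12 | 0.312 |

At 10 km, from the table: ρ = 0.413 kg/m³.
D = ½ρv²S·CD = ½ × 0.413 × 182² × 50.6 × 0.0634 = 21900 N ≈ 21.9 kN

D = 21900 N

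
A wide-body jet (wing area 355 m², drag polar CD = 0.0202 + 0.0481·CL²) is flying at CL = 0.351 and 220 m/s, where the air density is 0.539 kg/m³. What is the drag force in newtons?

CD = 0.0202 + 0.0481 × 0.351² = 0.02613
D = ½ρv²S·CD = ½ × 0.539 × 220² × 355 × 0.02613 = 1.21×10^5 N

D = 1.21×10^5 N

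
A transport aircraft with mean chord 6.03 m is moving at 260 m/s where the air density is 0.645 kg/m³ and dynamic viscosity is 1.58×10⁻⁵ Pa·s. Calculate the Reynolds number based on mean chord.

Re = 6.4×10^7

Re = ρ·v·c/μ = 0.645 × 260 × 6.03 / (1.58×10⁻⁵) = 6.4×10^7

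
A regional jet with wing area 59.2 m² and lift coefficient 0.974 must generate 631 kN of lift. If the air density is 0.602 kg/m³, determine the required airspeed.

L = ½ρv²S·CL ⇒ v = √(2L/(ρ·S·CL))
v = √(2 × 6.31×10^5 / (0.602 × 59.2 × 0.974)) = √36360 = 191 m/s

v = 191 m/s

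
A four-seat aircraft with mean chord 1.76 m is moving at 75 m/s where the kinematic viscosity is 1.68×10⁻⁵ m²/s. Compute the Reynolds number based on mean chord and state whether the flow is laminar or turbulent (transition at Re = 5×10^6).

Re = 7.86×10^6 (turbulent)

Re = v·c/ν = 75 × 1.76 / (1.68×10⁻⁵) = 7.86×10^6
Since 7.86×10^6 > 5×10^6, the flow is turbulent.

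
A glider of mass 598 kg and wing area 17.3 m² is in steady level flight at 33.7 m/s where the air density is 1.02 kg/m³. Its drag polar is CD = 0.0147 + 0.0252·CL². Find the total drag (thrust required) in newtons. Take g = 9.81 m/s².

Level flight ⇒ L = W = m·g = 598 × 9.81 = 5866.4 N.
Dynamic pressure q = 0.5 × 1.02 × 33.7² = 579.2 Pa.
CL = W/(q·S) = 5866.4 / (579.2 × 17.3) = 0.5855.
CD = 0.0147 + 0.0252 × 0.5855² = 0.02334.
D = q·S·CD = 579.2 × 17.3 × 0.02334 = 233.8 N

D = 234 N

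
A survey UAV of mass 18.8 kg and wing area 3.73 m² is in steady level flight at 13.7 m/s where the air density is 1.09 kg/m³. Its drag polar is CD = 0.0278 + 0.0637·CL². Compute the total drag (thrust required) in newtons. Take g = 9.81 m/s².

Level flight ⇒ L = W = m·g = 18.8 × 9.81 = 184.43 N.
q = ½ρv² = ½ × 1.09 × 13.7² = 102.3 Pa.
Required CL = L/(qS) = 184.43/(102.3·3.73) = 0.4834.
CD = 0.0278 + 0.0637 × 0.4834² = 0.04268.
D = q·S·CD = 102.3 × 3.73 × 0.04268 = 16.29 N

D = 16.3 N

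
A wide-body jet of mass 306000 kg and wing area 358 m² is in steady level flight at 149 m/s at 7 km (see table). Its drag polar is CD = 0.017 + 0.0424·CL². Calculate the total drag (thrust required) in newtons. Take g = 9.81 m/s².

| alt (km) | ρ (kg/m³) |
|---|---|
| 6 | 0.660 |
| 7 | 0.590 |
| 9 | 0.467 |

At 7 km, from the table: ρ = 0.590 kg/m³.
In steady level flight, lift balances weight: W = mg = 306000 × 9.81 = 3.0019×10^6 N.
q = ½ρv² = ½ × 0.59 × 149² = 6549 Pa.
CL = W/(q·S) = 3.0019×10^6 / (6549 × 358) = 1.28.
CD = 0.017 + 0.0424 × 1.28² = 0.0865.
D = q·S·CD = 6549 × 358 × 0.0865 = 2.028×10^5 N

D = 2.03×10^5 N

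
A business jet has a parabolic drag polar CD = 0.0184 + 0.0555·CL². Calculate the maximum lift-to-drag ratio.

(L/D)max = 15.6

For CD = CD0 + K·CL², (L/D)max occurs at CL* = √(CD0/K) and equals 1/(2√(K·CD0)).
(L/D)max = 1/(2√(0.0555 × 0.0184)) = 1/(2 × 0.03196) = 15.6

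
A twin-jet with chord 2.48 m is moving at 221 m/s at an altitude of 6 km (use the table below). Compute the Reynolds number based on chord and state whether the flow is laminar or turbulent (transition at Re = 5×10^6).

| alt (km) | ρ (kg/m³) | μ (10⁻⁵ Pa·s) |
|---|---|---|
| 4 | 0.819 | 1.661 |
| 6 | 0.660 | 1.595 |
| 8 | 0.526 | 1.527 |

Re = 2.27×10^7 (turbulent)

At 6 km, from the table: ρ = 0.660 kg/m³, μ = 1.595×10⁻⁵ Pa·s.
Re = ρ·v·c/μ = 0.66 × 221 × 2.48 / (1.595×10⁻⁵) = 2.27×10^7
Since 2.27×10^7 > 5×10^6, the flow is turbulent.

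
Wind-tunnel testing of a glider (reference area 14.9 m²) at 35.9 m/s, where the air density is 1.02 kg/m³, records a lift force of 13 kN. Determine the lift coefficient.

CL = 1.33

From L = ½ρv²S·CL, rearranging gives CL = 2L/(ρv²S).
CL = 2 × 13000 / (1.02 × 35.9² × 14.9) = 1.33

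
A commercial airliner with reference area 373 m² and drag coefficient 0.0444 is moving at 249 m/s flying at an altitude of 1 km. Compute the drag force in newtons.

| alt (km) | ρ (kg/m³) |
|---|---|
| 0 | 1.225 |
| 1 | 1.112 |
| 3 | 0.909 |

At 1 km, from the table: ρ = 1.112 kg/m³.
D = ½ρv²S·CD = ½ × 1.112 × 249² × 373 × 0.0444 = 5.71×10^5 N ≈ 571 kN

D = 5.71×10^5 N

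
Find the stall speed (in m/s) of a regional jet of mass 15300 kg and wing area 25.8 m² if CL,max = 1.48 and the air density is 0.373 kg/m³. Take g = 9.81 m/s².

V_stall = 145 m/s

At stall, lift equals weight: L = W = m·g = 15300 × 9.81 = 1.501×10^5 N.
V_stall = √(2W/(ρ·S·CL,max)) = √(2 × 1.501×10^5 / (0.373 × 25.8 × 1.48))
V_stall = √21080 = 145 m/s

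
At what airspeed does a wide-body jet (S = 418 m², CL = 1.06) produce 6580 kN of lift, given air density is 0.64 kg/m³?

v = 215 m/s

L = ½ρv²S·CL ⇒ v = √(2L/(ρ·S·CL))
v = √(2 × 6.58×10^6 / (0.64 × 418 × 1.06)) = √46410 = 215 m/s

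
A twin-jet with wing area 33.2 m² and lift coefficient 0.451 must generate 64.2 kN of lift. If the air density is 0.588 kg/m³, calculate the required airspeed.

v = 121 m/s

L = ½ρv²S·CL ⇒ v = √(2L/(ρ·S·CL))
v = √(2 × 64200 / (0.588 × 33.2 × 0.451)) = √14580 = 121 m/s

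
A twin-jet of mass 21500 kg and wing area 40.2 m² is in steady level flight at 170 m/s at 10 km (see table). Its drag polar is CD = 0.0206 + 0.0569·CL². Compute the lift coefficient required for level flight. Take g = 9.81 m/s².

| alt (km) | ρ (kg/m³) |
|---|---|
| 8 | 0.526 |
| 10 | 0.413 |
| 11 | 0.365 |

CL = 0.879

At 10 km, from the table: ρ = 0.413 kg/m³.
Level flight ⇒ L = W = m·g = 21500 × 9.81 = 2.1092×10^5 N.
Dynamic pressure q = 0.5 × 0.413 × 170² = 5968 Pa.
CL = 2W/(ρv²S) = 2×2.1092×10^5/(0.413×170²×40.2) = 0.8792.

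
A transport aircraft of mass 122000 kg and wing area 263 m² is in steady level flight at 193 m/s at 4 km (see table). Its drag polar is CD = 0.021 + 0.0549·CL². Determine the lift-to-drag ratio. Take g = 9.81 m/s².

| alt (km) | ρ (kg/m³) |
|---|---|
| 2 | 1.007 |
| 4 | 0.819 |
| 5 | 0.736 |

L/D = 11.5

At 4 km, from the table: ρ = 0.819 kg/m³.
Weight W = mg = 122000 × 9.81 = 1.1968×10^6 N; in level flight L = W.
Dynamic pressure q = 0.5 × 0.819 × 193² = 15250 Pa.
Required CL = L/(qS) = 1.1968×10^6/(15250·263) = 0.2983.
CD = 0.021 + 0.0549 × 0.2983² = 0.02589.
L/D = CL/CD = 0.2983 / 0.02589 = 11.5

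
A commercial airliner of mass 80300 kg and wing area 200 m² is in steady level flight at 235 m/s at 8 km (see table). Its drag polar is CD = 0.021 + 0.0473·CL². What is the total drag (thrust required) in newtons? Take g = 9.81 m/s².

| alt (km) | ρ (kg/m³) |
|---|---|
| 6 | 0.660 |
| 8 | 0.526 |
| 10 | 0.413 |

At 8 km, from the table: ρ = 0.526 kg/m³.
In steady level flight, lift balances weight: W = mg = 80300 × 9.81 = 7.8774×10^5 N.
Dynamic pressure q = 0.5 × 0.526 × 235² = 14520 Pa.
CL = W/(q·S) = 7.8774×10^5 / (14520 × 200) = 0.2712.
CD = 0.021 + 0.0473 × 0.2712² = 0.02448.
D = q·S·CD = 14520 × 200 × 0.02448 = 71110 N

D = 71100 N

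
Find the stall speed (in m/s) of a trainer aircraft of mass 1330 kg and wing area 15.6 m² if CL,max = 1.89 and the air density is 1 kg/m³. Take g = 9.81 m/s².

V_stall = 29.7 m/s

At stall, lift equals weight: L = W = m·g = 1330 × 9.81 = 13050 N.
V_stall = √(2W/(ρ·S·CL,max)) = √(2 × 13050 / (1 × 15.6 × 1.89))
V_stall = √885 = 29.7 m/s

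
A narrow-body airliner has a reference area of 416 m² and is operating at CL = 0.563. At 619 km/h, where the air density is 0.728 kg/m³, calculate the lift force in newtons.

L = 2.52×10^6 N

Convert speed: v = 619 km/h ÷ 3.6 = 171.9 m/s.
Dynamic pressure q = ½ρv² = ½ × 0.728 × 171.9² = 10760 Pa.
L = q·S·CL = 10760 × 416 × 0.563 = 2.52×10^6 N ≈ 2520 kN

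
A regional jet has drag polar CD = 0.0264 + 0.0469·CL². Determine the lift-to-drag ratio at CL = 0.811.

CD = 0.0264 + 0.0469 × 0.811² = 0.05725
L/D = CL/CD = 0.811 / 0.05725 = 14.2

L/D = 14.2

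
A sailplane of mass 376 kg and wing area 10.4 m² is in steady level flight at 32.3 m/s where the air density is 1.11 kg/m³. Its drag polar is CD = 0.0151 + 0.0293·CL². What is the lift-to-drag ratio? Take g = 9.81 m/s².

Weight W = mg = 376 × 9.81 = 3688.6 N; in level flight L = W.
q = ½ρv² = ½ × 1.11 × 32.3² = 579 Pa.
Required CL = L/(qS) = 3688.6/(579·10.4) = 0.6125.
CD = 0.0151 + 0.0293 × 0.6125² = 0.02609.
L/D = CL/CD = 0.6125 / 0.02609 = 23.5

L/D = 23.5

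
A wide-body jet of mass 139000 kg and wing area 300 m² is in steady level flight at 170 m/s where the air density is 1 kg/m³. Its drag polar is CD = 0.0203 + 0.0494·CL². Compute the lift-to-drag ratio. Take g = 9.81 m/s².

L/D = 12.5

Weight W = mg = 139000 × 9.81 = 1.3636×10^6 N; in level flight L = W.
q = ½ρv² = ½ × 1 × 170² = 14450 Pa.
CL = W/(q·S) = 1.3636×10^6 / (14450 × 300) = 0.3146.
CD = 0.0203 + 0.0494 × 0.3146² = 0.02519.
L/D = CL/CD = 0.3146 / 0.02519 = 12.5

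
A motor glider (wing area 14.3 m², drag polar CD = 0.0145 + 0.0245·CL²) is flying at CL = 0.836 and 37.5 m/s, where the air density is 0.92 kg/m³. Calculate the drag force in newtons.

CD = 0.0145 + 0.0245 × 0.836² = 0.03162
D = ½ρv²S·CD = ½ × 0.92 × 37.5² × 14.3 × 0.03162 = 293 N

D = 293 N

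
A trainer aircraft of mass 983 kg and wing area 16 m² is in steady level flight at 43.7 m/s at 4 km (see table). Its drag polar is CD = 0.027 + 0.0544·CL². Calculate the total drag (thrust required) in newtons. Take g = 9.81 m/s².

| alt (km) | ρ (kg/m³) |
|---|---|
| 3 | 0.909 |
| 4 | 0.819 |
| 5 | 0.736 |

D = 742 N

At 4 km, from the table: ρ = 0.819 kg/m³.
Weight W = mg = 983 × 9.81 = 9643.2 N; in level flight L = W.
Dynamic pressure q = 0.5 × 0.819 × 43.7² = 782 Pa.
CL = 2W/(ρv²S) = 2×9643.2/(0.819×43.7²×16) = 0.7707.
CD = 0.027 + 0.0544 × 0.7707² = 0.05931.
D = q·S·CD = 782 × 16 × 0.05931 = 742.1 N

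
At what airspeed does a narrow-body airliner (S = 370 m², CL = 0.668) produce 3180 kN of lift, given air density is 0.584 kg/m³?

v = 210 m/s

L = ½ρv²S·CL ⇒ v = √(2L/(ρ·S·CL))
v = √(2 × 3.18×10^6 / (0.584 × 370 × 0.668)) = √44060 = 210 m/s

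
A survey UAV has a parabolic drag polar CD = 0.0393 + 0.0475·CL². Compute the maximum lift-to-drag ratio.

For CD = CD0 + K·CL², (L/D)max occurs at CL* = √(CD0/K) and equals 1/(2√(K·CD0)).
(L/D)max = 1/(2√(0.0475 × 0.0393)) = 1/(2 × 0.04321) = 11.6

(L/D)max = 11.6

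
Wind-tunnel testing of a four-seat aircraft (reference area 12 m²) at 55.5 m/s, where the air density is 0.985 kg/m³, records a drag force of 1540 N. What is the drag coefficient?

CD = 0.0846

From D = ½ρv²S·CD, rearranging gives CD = 2D/(ρv²S).
CD = 2 × 1540 / (0.985 × 55.5² × 12) = 0.0846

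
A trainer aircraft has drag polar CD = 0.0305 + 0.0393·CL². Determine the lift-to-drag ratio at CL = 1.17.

CD = 0.0305 + 0.0393 × 1.17² = 0.0843
L/D = CL/CD = 1.17 / 0.0843 = 13.9

L/D = 13.9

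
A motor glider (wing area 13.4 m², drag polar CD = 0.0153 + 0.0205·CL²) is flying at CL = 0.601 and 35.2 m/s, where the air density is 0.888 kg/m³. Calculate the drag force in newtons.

CD = 0.0153 + 0.0205 × 0.601² = 0.0227
D = ½ρv²S·CD = ½ × 0.888 × 35.2² × 13.4 × 0.0227 = 167 N

D = 167 N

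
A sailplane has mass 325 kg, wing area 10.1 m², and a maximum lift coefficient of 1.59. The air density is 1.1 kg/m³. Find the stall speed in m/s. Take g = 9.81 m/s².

Weight W = mg = 325 × 9.81 = 3188 N.
V_stall = √(2W/(ρ·S·CL,max)) = √(2 × 3188 / (1.1 × 10.1 × 1.59))
V_stall = √361 = 19 m/s

V_stall = 19 m/s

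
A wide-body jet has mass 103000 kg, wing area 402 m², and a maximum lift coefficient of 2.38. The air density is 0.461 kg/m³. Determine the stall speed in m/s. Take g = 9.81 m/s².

Weight W = mg = 103000 × 9.81 = 1.01×10^6 N.
From L = ½ρV²S·CL,max = W: V_stall = √(2W/(ρSCL,max)) = √(2·1.01×10^6/(0.461·402·2.38))
V_stall = √4582 = 67.7 m/s

V_stall = 67.7 m/s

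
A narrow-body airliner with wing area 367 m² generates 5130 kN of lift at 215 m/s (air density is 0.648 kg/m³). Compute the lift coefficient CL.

From L = ½ρv²S·CL, rearranging gives CL = 2L/(ρv²S).
CL = 2 × 5.13×10^6 / (0.648 × 215² × 367) = 0.933

CL = 0.933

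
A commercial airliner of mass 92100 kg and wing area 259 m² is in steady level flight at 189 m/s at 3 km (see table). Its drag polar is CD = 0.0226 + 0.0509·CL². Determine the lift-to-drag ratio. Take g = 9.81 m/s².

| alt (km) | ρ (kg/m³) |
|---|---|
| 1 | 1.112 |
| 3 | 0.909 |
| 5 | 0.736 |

At 3 km, from the table: ρ = 0.909 kg/m³.
In steady level flight, lift balances weight: W = mg = 92100 × 9.81 = 9.035×10^5 N.
Dynamic pressure q = 0.5 × 0.909 × 189² = 16240 Pa.
Required CL = L/(qS) = 9.035×10^5/(16240·259) = 0.2149.
CD = 0.0226 + 0.0509 × 0.2149² = 0.02495.
L/D = CL/CD = 0.2149 / 0.02495 = 8.61

L/D = 8.61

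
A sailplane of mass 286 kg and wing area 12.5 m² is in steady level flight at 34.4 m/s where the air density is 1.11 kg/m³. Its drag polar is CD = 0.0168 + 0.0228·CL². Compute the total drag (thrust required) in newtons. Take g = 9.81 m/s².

Level flight ⇒ L = W = m·g = 286 × 9.81 = 2805.7 N.
Dynamic pressure q = 0.5 × 1.11 × 34.4² = 656.8 Pa.
Required CL = L/(qS) = 2805.7/(656.8·12.5) = 0.3418.
CD = 0.0168 + 0.0228 × 0.3418² = 0.01946.
D = q·S·CD = 656.8 × 12.5 × 0.01946 = 159.8 N

D = 160 N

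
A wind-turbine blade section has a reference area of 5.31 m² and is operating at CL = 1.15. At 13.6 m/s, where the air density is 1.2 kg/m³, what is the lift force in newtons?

L = 678 N

Dynamic pressure q = ½ρv² = ½ × 1.2 × 13.6² = 111 Pa.
L = q·S·CL = 111 × 5.31 × 1.15 = 678 N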